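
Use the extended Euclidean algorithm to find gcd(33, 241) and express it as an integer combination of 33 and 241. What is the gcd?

1

Repeated division:
241 = 7·33 + 10
33 = 3·10 + 3
10 = 3·3 + 1
3 = 3·1 + 0
gcd(33, 241) = 1.
Back-substituting:
1 = 10 − 3·3
1 = −3·33 + 10·10
1 = 10·241 − 73·33
So 1 = (10)·241 + (-73)·33.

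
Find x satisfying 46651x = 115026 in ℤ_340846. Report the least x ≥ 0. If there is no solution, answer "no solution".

no solution

gcd(46651, 340846):
340846 = 7*46651 + 14289
46651 = 3*14289 + 3784
14289 = 3*3784 + 2937
3784 = 1*2937 + 847
2937 = 3*847 + 396
847 = 2*396 + 55
396 = 7*55 + 11
55 = 5*11 + 0
gcd = 11, but 11 ∤ 115026, so the congruence has no solution.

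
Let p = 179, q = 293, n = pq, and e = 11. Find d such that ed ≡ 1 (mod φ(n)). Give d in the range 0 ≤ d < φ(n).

47251

φ(n) = (p−1)(q−1) = 178·292 = 51976.
Need d with 11·d ≡ 1 (mod 51976). Apply the extended Euclidean algorithm:
51976 = 4725×11 + 1
11 = 11×1 + 0
Back-substitute:
1 = 51976 − 4725·11
So 11·(-4725) ≡ 1 (mod 51976), hence d ≡ -4725 ≡ 47251 (mod 51976).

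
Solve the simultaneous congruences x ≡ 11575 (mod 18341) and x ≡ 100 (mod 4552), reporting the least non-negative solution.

Write x = 11575 + 18341·k. Then 18341·k ≡ 100 − 11575 ≡ 2181 (mod 4552).
Need 18341⁻¹ mod 4552. Extended Euclid on (4552, 133):
4552 = 34*133 + 30
133 = 4*30 + 13
30 = 2*13 + 4
13 = 3*4 + 1
4 = 4*1 + 0
Back-substitute:
1 = 13 − 3·4
1 = −3·30 + 7·13
1 = 7·133 − 31·30
1 = −31·4552 + 1061·133
18341⁻¹ ≡ 1061 (mod 4552), so k ≡ 1061·2181 ≡ 1625 (mod 4552).
x = 11575 + 18341·1625 = 29815700.

29815700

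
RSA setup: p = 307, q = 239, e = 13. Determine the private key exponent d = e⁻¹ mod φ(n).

φ(n) = (p−1)(q−1) = 306·238 = 72828.
Need d with 13·d ≡ 1 (mod 72828). Apply the extended Euclidean algorithm:
72828 = 5602×13 + 2
13 = 6×2 + 1
2 = 2×1 + 0
Back-substitute:
1 = 13 − 6·2
1 = −6·72828 + 33613·13
So 13·33613 ≡ 1 (mod 72828), hence d = 33613.

33613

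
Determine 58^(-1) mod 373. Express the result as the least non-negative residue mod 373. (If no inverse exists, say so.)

Run Euclid on (373, 58):
373 = 6·58 + 25
58 = 2·25 + 8
25 = 3·8 + 1
8 = 8·1 + 0
Since gcd(58, 373) = 1, back-substitute to write 1 as a combination:
1 = 25 − 3·8
1 = −3·58 + 7·25
1 = 7·373 − 45·58
Hence 58⁻¹ ≡ -45 ≡ 328 (mod 373).

328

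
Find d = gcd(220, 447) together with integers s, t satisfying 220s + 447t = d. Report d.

Euclidean algorithm:
447 = 2×220 + 7
220 = 31×7 + 3
7 = 2×3 + 1
3 = 3×1 + 0
gcd(220, 447) = 1.
Express as a combination:
1 = 7 − 2·3
1 = −2·220 + 63·7
1 = 63·447 − 128·220
So 1 = (63)·447 + (-128)·220.

1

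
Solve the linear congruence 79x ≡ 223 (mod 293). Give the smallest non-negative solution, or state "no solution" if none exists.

77

First find gcd(79, 293):
293 = 3·79 + 56
79 = 1·56 + 23
56 = 2·23 + 10
23 = 2·10 + 3
10 = 3·3 + 1
3 = 3·1 + 0
gcd = 1, so a unique solution mod 293 exists.
Back-substitute for the Bézout coefficients:
1 = 10 − 3·3
1 = −3·23 + 7·10
1 = 7·56 − 17·23
1 = −17·79 + 24·56
1 = 24·293 − 89·79
So 79·(-89) ≡ 1 (mod 293), giving 79⁻¹ ≡ 204.
x ≡ 79⁻¹·223 ≡ 204·223 ≡ 77 (mod 293).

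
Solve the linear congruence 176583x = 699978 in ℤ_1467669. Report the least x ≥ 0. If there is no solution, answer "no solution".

1259

First find gcd(176583, 1467669):
1467669 = 8×176583 + 55005
176583 = 3×55005 + 11568
55005 = 4×11568 + 8733
11568 = 1×8733 + 2835
8733 = 3×2835 + 228
2835 = 12×228 + 99
228 = 2×99 + 30
99 = 3×30 + 9
30 = 3×9 + 3
9 = 3×3 + 0
gcd = 3 and 3 | 699978, so solutions exist. Divide through by 3: 58861x ≡ 233326 (mod 489223).
Now find 58861⁻¹ mod 489223:
489223 = 8·58861 + 18335
58861 = 3·18335 + 3856
18335 = 4·3856 + 2911
3856 = 1·2911 + 945
2911 = 3·945 + 76
945 = 12·76 + 33
76 = 2·33 + 10
33 = 3·10 + 3
10 = 3·3 + 1
3 = 3·1 + 0
Back-substitute:
1 = 10 − 3·3
1 = −3·33 + 10·10
1 = 10·76 − 23·33
1 = −23·945 + 286·76
1 = 286·2911 − 881·945
1 = −881·3856 + 1167·2911
1 = 1167·18335 − 5549·3856
1 = −5549·58861 + 17814·18335
1 = 17814·489223 − 148061·58861
So 58861·(-148061) ≡ 1 (mod 489223), i.e. 58861⁻¹ ≡ 341162.
Then x ≡ 341162·233326 ≡ 1259 (mod 489223); the smallest non-negative solution is x = 1259.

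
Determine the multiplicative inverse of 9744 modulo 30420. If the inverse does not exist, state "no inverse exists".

no inverse exists

Euclidean algorithm on 30420, 9744:
30420 = 3·9744 + 1188
9744 = 8·1188 + 240
1188 = 4·240 + 228
240 = 1·228 + 12
228 = 19·12 + 0
Since gcd = 12 > 1, 9744 is not a unit mod 30420.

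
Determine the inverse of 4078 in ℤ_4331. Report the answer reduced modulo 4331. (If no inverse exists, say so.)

3321

Extended Euclidean algorithm:
4331 = 1·4078 + 253
4078 = 16·253 + 30
253 = 8·30 + 13
30 = 2·13 + 4
13 = 3·4 + 1
4 = 4·1 + 0
gcd = 1, so the inverse exists. Back-substitute:
1 = 13 − 3·4
1 = −3·30 + 7·13
1 = 7·253 − 59·30
1 = −59·4078 + 951·253
1 = 951·4331 − 1010·4078
Hence 4078⁻¹ ≡ -1010 ≡ 3321 (mod 4331).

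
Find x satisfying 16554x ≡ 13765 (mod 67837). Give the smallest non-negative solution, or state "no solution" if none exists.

3021

First find gcd(16554, 67837):
67837 = 4×16554 + 1621
16554 = 10×1621 + 344
1621 = 4×344 + 245
344 = 1×245 + 99
245 = 2×99 + 47
99 = 2×47 + 5
47 = 9×5 + 2
5 = 2×2 + 1
2 = 2×1 + 0
gcd = 1, so a unique solution mod 67837 exists.
Back-substitute for the Bézout coefficients:
1 = 5 − 2·2
1 = −2·47 + 19·5
1 = 19·99 − 40·47
1 = −40·245 + 99·99
1 = 99·344 − 139·245
1 = −139·1621 + 655·344
1 = 655·16554 − 6689·1621
1 = −6689·67837 + 27411·16554
So 16554·(27411) ≡ 1 (mod 67837), giving 16554⁻¹ ≡ 27411.
x ≡ 16554⁻¹·13765 ≡ 27411·13765 ≡ 3021 (mod 67837).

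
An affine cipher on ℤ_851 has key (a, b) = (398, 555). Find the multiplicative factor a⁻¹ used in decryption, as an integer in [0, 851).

263

Run Euclid on (851, 398):
851 = 2×398 + 55
398 = 7×55 + 13
55 = 4×13 + 3
13 = 4×3 + 1
3 = 3×1 + 0
The gcd is 1. Working backward:
1 = 13 − 4·3
1 = −4·55 + 17·13
1 = 17·398 − 123·55
1 = −123·851 + 263·398
So 398·263 ≡ 1 (mod 851).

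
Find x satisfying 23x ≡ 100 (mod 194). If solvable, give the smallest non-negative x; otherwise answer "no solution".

114

First find gcd(23, 194):
194 = 8×23 + 10
23 = 2×10 + 3
10 = 3×3 + 1
3 = 3×1 + 0
gcd = 1, so a unique solution mod 194 exists.
Back-substitute for the Bézout coefficients:
1 = 10 − 3·3
1 = −3·23 + 7·10
1 = 7·194 − 59·23
So 23·(-59) ≡ 1 (mod 194), giving 23⁻¹ ≡ 135.
x ≡ 23⁻¹·100 ≡ 135·100 ≡ 114 (mod 194).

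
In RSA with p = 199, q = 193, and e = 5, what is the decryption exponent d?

φ(n) = (p−1)(q−1) = 198·192 = 38016.
Need d with 5·d ≡ 1 (mod 38016). Apply the extended Euclidean algorithm:
38016 = 7603*5 + 1
5 = 5*1 + 0
Back-substitute:
1 = 38016 − 7603·5
So 5·(-7603) ≡ 1 (mod 38016), hence d ≡ -7603 ≡ 30413 (mod 38016).

30413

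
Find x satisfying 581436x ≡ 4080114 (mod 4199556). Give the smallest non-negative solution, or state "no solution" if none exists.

no solution

gcd(581436, 4199556):
4199556 = 7·581436 + 129504
581436 = 4·129504 + 63420
129504 = 2·63420 + 2664
63420 = 23·2664 + 2148
2664 = 1·2148 + 516
2148 = 4·516 + 84
516 = 6·84 + 12
84 = 7·12 + 0
gcd = 12, but 12 ∤ 4080114, so the congruence has no solution.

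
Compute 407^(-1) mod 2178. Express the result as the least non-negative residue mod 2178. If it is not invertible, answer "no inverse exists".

no inverse exists

Compute gcd(407, 2178):
2178 = 5·407 + 143
407 = 2·143 + 121
143 = 1·121 + 22
121 = 5·22 + 11
22 = 2·11 + 0
Since gcd = 11 > 1, 407 is not a unit mod 2178.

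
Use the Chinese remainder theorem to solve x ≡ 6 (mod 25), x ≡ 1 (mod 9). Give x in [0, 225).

Write x = 6 + 25·k. Then 25·k ≡ 1 − 6 ≡ 4 (mod 9).
Need 25⁻¹ mod 9. Extended Euclid on (9, 7):
9 = 1·7 + 2
7 = 3·2 + 1
2 = 2·1 + 0
Back-substitute:
1 = 7 − 3·2
1 = −3·9 + 4·7
25⁻¹ ≡ 4 (mod 9), so k ≡ 4·4 ≡ 7 (mod 9).
x = 6 + 25·7 = 181.

181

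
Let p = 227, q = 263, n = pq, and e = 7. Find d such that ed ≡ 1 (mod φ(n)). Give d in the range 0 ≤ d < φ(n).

φ(n) = (p−1)(q−1) = 226·262 = 59212.
Need d with 7·d ≡ 1 (mod 59212). Apply the extended Euclidean algorithm:
59212 = 8458·7 + 6
7 = 1·6 + 1
6 = 6·1 + 0
Back-substitute:
1 = 7 − 6
1 = −59212 + 8459·7
So 7·8459 ≡ 1 (mod 59212), hence d = 8459.

8459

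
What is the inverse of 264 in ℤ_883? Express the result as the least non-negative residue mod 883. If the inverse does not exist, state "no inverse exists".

97

Extended Euclidean algorithm:
883 = 3×264 + 91
264 = 2×91 + 82
91 = 1×82 + 9
82 = 9×9 + 1
9 = 9×1 + 0
The gcd is 1. Working backward:
1 = 82 − 9·9
1 = −9·91 + 10·82
1 = 10·264 − 29·91
1 = −29·883 + 97·264
So 264·97 ≡ 1 (mod 883).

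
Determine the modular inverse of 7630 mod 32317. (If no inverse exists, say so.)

Extended Euclidean algorithm:
32317 = 4·7630 + 1797
7630 = 4·1797 + 442
1797 = 4·442 + 29
442 = 15·29 + 7
29 = 4·7 + 1
7 = 7·1 + 0
Since gcd(7630, 32317) = 1, back-substitute to write 1 as a combination:
1 = 29 − 4·7
1 = −4·442 + 61·29
1 = 61·1797 − 248·442
1 = −248·7630 + 1053·1797
1 = 1053·32317 − 4460·7630
So 7630·(-4460) ≡ 1 (mod 32317), and -4460 ≡ 27857 (mod 32317).

27857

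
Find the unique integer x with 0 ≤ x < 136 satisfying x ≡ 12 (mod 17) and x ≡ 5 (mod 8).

Write x = 12 + 17·k. Then 17·k ≡ 5 − 12 ≡ 1 (mod 8).
Need 17⁻¹ mod 8. Extended Euclid on (8, 1):
8 = 8·1 + 0
17⁻¹ ≡ 1 (mod 8), so k ≡ 1·1 ≡ 1 (mod 8).
x = 12 + 17·1 = 29.

29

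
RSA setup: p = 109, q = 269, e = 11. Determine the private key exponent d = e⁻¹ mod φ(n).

φ(n) = (p−1)(q−1) = 108·268 = 28944.
Need d with 11·d ≡ 1 (mod 28944). Apply the extended Euclidean algorithm:
28944 = 2631×11 + 3
11 = 3×3 + 2
3 = 1×2 + 1
2 = 2×1 + 0
Back-substitute:
1 = 3 − 2
1 = −11 + 4·3
1 = 4·28944 − 10525·11
So 11·(-10525) ≡ 1 (mod 28944), hence d ≡ -10525 ≡ 18419 (mod 28944).

18419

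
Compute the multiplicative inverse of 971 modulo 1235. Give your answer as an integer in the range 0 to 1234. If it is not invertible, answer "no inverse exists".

Extended Euclidean algorithm:
1235 = 1×971 + 264
971 = 3×264 + 179
264 = 1×179 + 85
179 = 2×85 + 9
85 = 9×9 + 4
9 = 2×4 + 1
4 = 4×1 + 0
The gcd is 1. Working backward:
1 = 9 − 2·4
1 = −2·85 + 19·9
1 = 19·179 − 40·85
1 = −40·264 + 59·179
1 = 59·971 − 217·264
1 = −217·1235 + 276·971
So 971·276 ≡ 1 (mod 1235).

276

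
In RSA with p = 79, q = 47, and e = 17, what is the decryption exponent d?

3377

φ(n) = (p−1)(q−1) = 78·46 = 3588.
Need d with 17·d ≡ 1 (mod 3588). Apply the extended Euclidean algorithm:
3588 = 211·17 + 1
17 = 17·1 + 0
Back-substitute:
1 = 3588 − 211·17
So 17·(-211) ≡ 1 (mod 3588), hence d ≡ -211 ≡ 3377 (mod 3588).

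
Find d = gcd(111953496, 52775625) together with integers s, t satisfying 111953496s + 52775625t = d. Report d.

3

Euclidean algorithm:
111953496 = 2×52775625 + 6402246
52775625 = 8×6402246 + 1557657
6402246 = 4×1557657 + 171618
1557657 = 9×171618 + 13095
171618 = 13×13095 + 1383
13095 = 9×1383 + 648
1383 = 2×648 + 87
648 = 7×87 + 39
87 = 2×39 + 9
39 = 4×9 + 3
9 = 3×3 + 0
gcd(111953496, 52775625) = 3.
Back-substituting:
3 = 39 − 4·9
3 = −4·87 + 9·39
3 = 9·648 − 67·87
3 = −67·1383 + 143·648
3 = 143·13095 − 1354·1383
3 = −1354·171618 + 17745·13095
3 = 17745·1557657 − 161059·171618
3 = −161059·6402246 + 661981·1557657
3 = 661981·52775625 − 5456907·6402246
3 = −5456907·111953496 + 11575795·52775625
So 3 = (-5456907)·111953496 + (11575795)·52775625.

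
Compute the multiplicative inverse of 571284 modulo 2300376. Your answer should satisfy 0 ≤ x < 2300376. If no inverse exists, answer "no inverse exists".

Compute gcd(571284, 2300376):
2300376 = 4*571284 + 15240
571284 = 37*15240 + 7404
15240 = 2*7404 + 432
7404 = 17*432 + 60
432 = 7*60 + 12
60 = 5*12 + 0
The gcd is 12, not 1, hence no inverse exists.

no inverse exists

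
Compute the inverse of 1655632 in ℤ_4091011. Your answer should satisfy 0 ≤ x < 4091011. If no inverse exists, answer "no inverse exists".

2389338

Run Euclid on (4091011, 1655632):
4091011 = 2·1655632 + 779747
1655632 = 2·779747 + 96138
779747 = 8·96138 + 10643
96138 = 9·10643 + 351
10643 = 30·351 + 113
351 = 3·113 + 12
113 = 9·12 + 5
12 = 2·5 + 2
5 = 2·2 + 1
2 = 2·1 + 0
Since gcd(1655632, 4091011) = 1, back-substitute to write 1 as a combination:
1 = 5 − 2·2
1 = −2·12 + 5·5
1 = 5·113 − 47·12
1 = −47·351 + 146·113
1 = 146·10643 − 4427·351
1 = −4427·96138 + 39989·10643
1 = 39989·779747 − 324339·96138
1 = −324339·1655632 + 688667·779747
1 = 688667·4091011 − 1701673·1655632
So 1655632·(-1701673) ≡ 1 (mod 4091011), and -1701673 ≡ 2389338 (mod 4091011).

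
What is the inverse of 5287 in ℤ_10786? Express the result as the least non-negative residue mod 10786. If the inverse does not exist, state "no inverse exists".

Run Euclid on (10786, 5287):
10786 = 2×5287 + 212
5287 = 24×212 + 199
212 = 1×199 + 13
199 = 15×13 + 4
13 = 3×4 + 1
4 = 4×1 + 0
gcd = 1, so the inverse exists. Back-substitute:
1 = 13 − 3·4
1 = −3·199 + 46·13
1 = 46·212 − 49·199
1 = −49·5287 + 1222·212
1 = 1222·10786 − 2493·5287
So 5287·(-2493) ≡ 1 (mod 10786), and -2493 ≡ 8293 (mod 10786).

8293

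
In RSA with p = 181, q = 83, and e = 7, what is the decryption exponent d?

10543

φ(n) = (p−1)(q−1) = 180·82 = 14760.
Need d with 7·d ≡ 1 (mod 14760). Apply the extended Euclidean algorithm:
14760 = 2108·7 + 4
7 = 1·4 + 3
4 = 1·3 + 1
3 = 3·1 + 0
Back-substitute:
1 = 4 − 3
1 = −7 + 2·4
1 = 2·14760 − 4217·7
So 7·(-4217) ≡ 1 (mod 14760), hence d ≡ -4217 ≡ 10543 (mod 14760).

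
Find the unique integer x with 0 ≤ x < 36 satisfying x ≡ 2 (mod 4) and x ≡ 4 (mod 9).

22

Write x = 2 + 4·k. Then 4·k ≡ 4 − 2 ≡ 2 (mod 9).
Need 4⁻¹ mod 9. Extended Euclid on (9, 4):
9 = 2×4 + 1
4 = 4×1 + 0
Back-substitute:
1 = 9 − 2·4
4⁻¹ ≡ 7 (mod 9), so k ≡ 7·2 ≡ 5 (mod 9).
x = 2 + 4·5 = 22.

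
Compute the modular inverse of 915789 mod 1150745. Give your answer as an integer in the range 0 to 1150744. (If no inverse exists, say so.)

568119

Run Euclid on (1150745, 915789):
1150745 = 1*915789 + 234956
915789 = 3*234956 + 210921
234956 = 1*210921 + 24035
210921 = 8*24035 + 18641
24035 = 1*18641 + 5394
18641 = 3*5394 + 2459
5394 = 2*2459 + 476
2459 = 5*476 + 79
476 = 6*79 + 2
79 = 39*2 + 1
2 = 2*1 + 0
The gcd is 1. Working backward:
1 = 79 − 39·2
1 = −39·476 + 235·79
1 = 235·2459 − 1214·476
1 = −1214·5394 + 2663·2459
1 = 2663·18641 − 9203·5394
1 = −9203·24035 + 11866·18641
1 = 11866·210921 − 104131·24035
1 = −104131·234956 + 115997·210921
1 = 115997·915789 − 452122·234956
1 = −452122·1150745 + 568119·915789
So 915789·568119 ≡ 1 (mod 1150745).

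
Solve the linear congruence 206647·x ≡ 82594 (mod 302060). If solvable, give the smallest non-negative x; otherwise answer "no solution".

First find gcd(206647, 302060):
302060 = 1*206647 + 95413
206647 = 2*95413 + 15821
95413 = 6*15821 + 487
15821 = 32*487 + 237
487 = 2*237 + 13
237 = 18*13 + 3
13 = 4*3 + 1
3 = 3*1 + 0
gcd = 1, so a unique solution mod 302060 exists.
Back-substitute for the Bézout coefficients:
1 = 13 − 4·3
1 = −4·237 + 73·13
1 = 73·487 − 150·237
1 = −150·15821 + 4873·487
1 = 4873·95413 − 29388·15821
1 = −29388·206647 + 63649·95413
1 = 63649·302060 − 93037·206647
So 206647·(-93037) ≡ 1 (mod 302060), giving 206647⁻¹ ≡ 209023.
x ≡ 206647⁻¹·82594 ≡ 209023·82594 ≡ 108422 (mod 302060).

108422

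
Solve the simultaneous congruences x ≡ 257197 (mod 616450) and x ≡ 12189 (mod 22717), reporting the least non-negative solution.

13842025497

Write x = 257197 + 616450·k. Then 616450·k ≡ 12189 − 257197 ≡ 4879 (mod 22717).
Need 616450⁻¹ mod 22717. Extended Euclid on (22717, 3091):
22717 = 7*3091 + 1080
3091 = 2*1080 + 931
1080 = 1*931 + 149
931 = 6*149 + 37
149 = 4*37 + 1
37 = 37*1 + 0
Back-substitute:
1 = 149 − 4·37
1 = −4·931 + 25·149
1 = 25·1080 − 29·931
1 = −29·3091 + 83·1080
1 = 83·22717 − 610·3091
616450⁻¹ ≡ 22107 (mod 22717), so k ≡ 22107·4879 ≡ 22454 (mod 22717).
x = 257197 + 616450·22454 = 13842025497.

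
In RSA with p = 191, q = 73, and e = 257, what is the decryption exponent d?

φ(n) = (p−1)(q−1) = 190·72 = 13680.
Need d with 257·d ≡ 1 (mod 13680). Apply the extended Euclidean algorithm:
13680 = 53·257 + 59
257 = 4·59 + 21
59 = 2·21 + 17
21 = 1·17 + 4
17 = 4·4 + 1
4 = 4·1 + 0
Back-substitute:
1 = 17 − 4·4
1 = −4·21 + 5·17
1 = 5·59 − 14·21
1 = −14·257 + 61·59
1 = 61·13680 − 3247·257
So 257·(-3247) ≡ 1 (mod 13680), hence d ≡ -3247 ≡ 10433 (mod 13680).

10433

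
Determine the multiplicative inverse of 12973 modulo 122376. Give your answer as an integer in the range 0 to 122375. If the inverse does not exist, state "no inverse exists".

Extended Euclidean algorithm:
122376 = 9×12973 + 5619
12973 = 2×5619 + 1735
5619 = 3×1735 + 414
1735 = 4×414 + 79
414 = 5×79 + 19
79 = 4×19 + 3
19 = 6×3 + 1
3 = 3×1 + 0
The gcd is 1. Working backward:
1 = 19 − 6·3
1 = −6·79 + 25·19
1 = 25·414 − 131·79
1 = −131·1735 + 549·414
1 = 549·5619 − 1778·1735
1 = −1778·12973 + 4105·5619
1 = 4105·122376 − 38723·12973
So 12973·(-38723) ≡ 1 (mod 122376), and -38723 ≡ 83653 (mod 122376).

83653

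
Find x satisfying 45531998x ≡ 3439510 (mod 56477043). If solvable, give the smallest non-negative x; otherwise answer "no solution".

First find gcd(45531998, 56477043):
56477043 = 1*45531998 + 10945045
45531998 = 4*10945045 + 1751818
10945045 = 6*1751818 + 434137
1751818 = 4*434137 + 15270
434137 = 28*15270 + 6577
15270 = 2*6577 + 2116
6577 = 3*2116 + 229
2116 = 9*229 + 55
229 = 4*55 + 9
55 = 6*9 + 1
9 = 9*1 + 0
gcd = 1, so a unique solution mod 56477043 exists.
Back-substitute for the Bézout coefficients:
1 = 55 − 6·9
1 = −6·229 + 25·55
1 = 25·2116 − 231·229
1 = −231·6577 + 718·2116
1 = 718·15270 − 1667·6577
1 = −1667·434137 + 47394·15270
1 = 47394·1751818 − 191243·434137
1 = −191243·10945045 + 1194852·1751818
1 = 1194852·45531998 − 4970651·10945045
1 = −4970651·56477043 + 6165503·45531998
So 45531998·(6165503) ≡ 1 (mod 56477043), giving 45531998⁻¹ ≡ 6165503.
x ≡ 45531998⁻¹·3439510 ≡ 6165503·3439510 ≡ 26732675 (mod 56477043).

26732675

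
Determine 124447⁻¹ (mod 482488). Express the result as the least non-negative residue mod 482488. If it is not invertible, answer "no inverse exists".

464103

Extended Euclidean algorithm:
482488 = 3·124447 + 109147
124447 = 1·109147 + 15300
109147 = 7·15300 + 2047
15300 = 7·2047 + 971
2047 = 2·971 + 105
971 = 9·105 + 26
105 = 4·26 + 1
26 = 26·1 + 0
Since gcd(124447, 482488) = 1, back-substitute to write 1 as a combination:
1 = 105 − 4·26
1 = −4·971 + 37·105
1 = 37·2047 − 78·971
1 = −78·15300 + 583·2047
1 = 583·109147 − 4159·15300
1 = −4159·124447 + 4742·109147
1 = 4742·482488 − 18385·124447
So 124447·(-18385) ≡ 1 (mod 482488), and -18385 ≡ 464103 (mod 482488).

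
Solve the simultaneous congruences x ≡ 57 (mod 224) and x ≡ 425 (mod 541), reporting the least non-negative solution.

Write x = 57 + 224·k. Then 224·k ≡ 425 − 57 ≡ 368 (mod 541).
Need 224⁻¹ mod 541. Extended Euclid on (541, 224):
541 = 2·224 + 93
224 = 2·93 + 38
93 = 2·38 + 17
38 = 2·17 + 4
17 = 4·4 + 1
4 = 4·1 + 0
Back-substitute:
1 = 17 − 4·4
1 = −4·38 + 9·17
1 = 9·93 − 22·38
1 = −22·224 + 53·93
1 = 53·541 − 128·224
224⁻¹ ≡ 413 (mod 541), so k ≡ 413·368 ≡ 504 (mod 541).
x = 57 + 224·504 = 112953.

112953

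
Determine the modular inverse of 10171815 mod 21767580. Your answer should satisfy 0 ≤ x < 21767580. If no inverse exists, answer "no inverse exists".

Euclidean algorithm on 21767580, 10171815:
21767580 = 2*10171815 + 1423950
10171815 = 7*1423950 + 204165
1423950 = 6*204165 + 198960
204165 = 1*198960 + 5205
198960 = 38*5205 + 1170
5205 = 4*1170 + 525
1170 = 2*525 + 120
525 = 4*120 + 45
120 = 2*45 + 30
45 = 1*30 + 15
30 = 2*15 + 0
The gcd is 15, not 1, hence no inverse exists.

no inverse exists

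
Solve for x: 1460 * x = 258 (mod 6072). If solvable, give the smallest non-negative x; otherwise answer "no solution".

no solution

gcd(1460, 6072):
6072 = 4×1460 + 232
1460 = 6×232 + 68
232 = 3×68 + 28
68 = 2×28 + 12
28 = 2×12 + 4
12 = 3×4 + 0
gcd = 4, but 4 ∤ 258, so the congruence has no solution.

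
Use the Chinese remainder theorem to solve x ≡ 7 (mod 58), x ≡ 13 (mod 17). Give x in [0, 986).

761

Write x = 7 + 58·k. Then 58·k ≡ 13 − 7 ≡ 6 (mod 17).
Need 58⁻¹ mod 17. Extended Euclid on (17, 7):
17 = 2×7 + 3
7 = 2×3 + 1
3 = 3×1 + 0
Back-substitute:
1 = 7 − 2·3
1 = −2·17 + 5·7
58⁻¹ ≡ 5 (mod 17), so k ≡ 5·6 ≡ 13 (mod 17).
x = 7 + 58·13 = 761.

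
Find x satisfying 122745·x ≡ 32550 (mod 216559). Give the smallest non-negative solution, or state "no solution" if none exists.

11380

First find gcd(122745, 216559):
216559 = 1*122745 + 93814
122745 = 1*93814 + 28931
93814 = 3*28931 + 7021
28931 = 4*7021 + 847
7021 = 8*847 + 245
847 = 3*245 + 112
245 = 2*112 + 21
112 = 5*21 + 7
21 = 3*7 + 0
gcd = 7 and 7 | 32550, so solutions exist. Divide through by 7: 17535x ≡ 4650 (mod 30937).
Now find 17535⁻¹ mod 30937:
30937 = 1×17535 + 13402
17535 = 1×13402 + 4133
13402 = 3×4133 + 1003
4133 = 4×1003 + 121
1003 = 8×121 + 35
121 = 3×35 + 16
35 = 2×16 + 3
16 = 5×3 + 1
3 = 3×1 + 0
Back-substitute:
1 = 16 − 5·3
1 = −5·35 + 11·16
1 = 11·121 − 38·35
1 = −38·1003 + 315·121
1 = 315·4133 − 1298·1003
1 = −1298·13402 + 4209·4133
1 = 4209·17535 − 5507·13402
1 = −5507·30937 + 9716·17535
So 17535⁻¹ ≡ 9716 (mod 30937).
Then x ≡ 9716·4650 ≡ 11380 (mod 30937); the smallest non-negative solution is x = 11380.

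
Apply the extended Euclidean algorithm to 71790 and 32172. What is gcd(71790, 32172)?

Euclidean algorithm:
71790 = 2*32172 + 7446
32172 = 4*7446 + 2388
7446 = 3*2388 + 282
2388 = 8*282 + 132
282 = 2*132 + 18
132 = 7*18 + 6
18 = 3*6 + 0
gcd(71790, 32172) = 6.
Working backward:
6 = 132 − 7·18
6 = −7·282 + 15·132
6 = 15·2388 − 127·282
6 = −127·7446 + 396·2388
6 = 396·32172 − 1711·7446
6 = −1711·71790 + 3818·32172
So 6 = (-1711)·71790 + (3818)·32172.

6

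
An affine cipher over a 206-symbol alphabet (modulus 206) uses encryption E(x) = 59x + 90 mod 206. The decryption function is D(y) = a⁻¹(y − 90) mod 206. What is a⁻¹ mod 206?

7

gcd(206, 59) by repeated division:
206 = 3×59 + 29
59 = 2×29 + 1
29 = 29×1 + 0
gcd = 1, so the inverse exists. Back-substitute:
1 = 59 − 2·29
1 = −2·206 + 7·59
So 59·7 ≡ 1 (mod 206).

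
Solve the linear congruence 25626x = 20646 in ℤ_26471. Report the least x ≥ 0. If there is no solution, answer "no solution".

21309

First find gcd(25626, 26471):
26471 = 1·25626 + 845
25626 = 30·845 + 276
845 = 3·276 + 17
276 = 16·17 + 4
17 = 4·4 + 1
4 = 4·1 + 0
gcd = 1, so a unique solution mod 26471 exists.
Back-substitute for the Bézout coefficients:
1 = 17 − 4·4
1 = −4·276 + 65·17
1 = 65·845 − 199·276
1 = −199·25626 + 6035·845
1 = 6035·26471 − 6234·25626
So 25626·(-6234) ≡ 1 (mod 26471), giving 25626⁻¹ ≡ 20237.
x ≡ 25626⁻¹·20646 ≡ 20237·20646 ≡ 21309 (mod 26471).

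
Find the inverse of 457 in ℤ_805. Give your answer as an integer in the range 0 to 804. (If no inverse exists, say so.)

613

Extended Euclidean algorithm:
805 = 1×457 + 348
457 = 1×348 + 109
348 = 3×109 + 21
109 = 5×21 + 4
21 = 5×4 + 1
4 = 4×1 + 0
Since gcd(457, 805) = 1, back-substitute to write 1 as a combination:
1 = 21 − 5·4
1 = −5·109 + 26·21
1 = 26·348 − 83·109
1 = −83·457 + 109·348
1 = 109·805 − 192·457
So 457·(-192) ≡ 1 (mod 805), and -192 ≡ 613 (mod 805).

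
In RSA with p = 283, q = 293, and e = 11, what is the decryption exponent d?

44915

φ(n) = (p−1)(q−1) = 282·292 = 82344.
Need d with 11·d ≡ 1 (mod 82344). Apply the extended Euclidean algorithm:
82344 = 7485×11 + 9
11 = 1×9 + 2
9 = 4×2 + 1
2 = 2×1 + 0
Back-substitute:
1 = 9 − 4·2
1 = −4·11 + 5·9
1 = 5·82344 − 37429·11
So 11·(-37429) ≡ 1 (mod 82344), hence d ≡ -37429 ≡ 44915 (mod 82344).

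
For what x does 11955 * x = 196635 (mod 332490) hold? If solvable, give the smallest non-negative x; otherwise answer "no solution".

First find gcd(11955, 332490):
332490 = 27·11955 + 9705
11955 = 1·9705 + 2250
9705 = 4·2250 + 705
2250 = 3·705 + 135
705 = 5·135 + 30
135 = 4·30 + 15
30 = 2·15 + 0
gcd = 15 and 15 | 196635, so solutions exist. Divide through by 15: 797x ≡ 13109 (mod 22166).
Now find 797⁻¹ mod 22166:
22166 = 27×797 + 647
797 = 1×647 + 150
647 = 4×150 + 47
150 = 3×47 + 9
47 = 5×9 + 2
9 = 4×2 + 1
2 = 2×1 + 0
Back-substitute:
1 = 9 − 4·2
1 = −4·47 + 21·9
1 = 21·150 − 67·47
1 = −67·647 + 289·150
1 = 289·797 − 356·647
1 = −356·22166 + 9901·797
So 797⁻¹ ≡ 9901 (mod 22166).
Then x ≡ 9901·13109 ≡ 10279 (mod 22166); the smallest non-negative solution is x = 10279.

10279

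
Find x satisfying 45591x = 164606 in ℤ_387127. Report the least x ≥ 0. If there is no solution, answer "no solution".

First find gcd(45591, 387127):
387127 = 8*45591 + 22399
45591 = 2*22399 + 793
22399 = 28*793 + 195
793 = 4*195 + 13
195 = 15*13 + 0
gcd = 13 and 13 | 164606, so solutions exist. Divide through by 13: 3507x ≡ 12662 (mod 29779).
Now find 3507⁻¹ mod 29779:
29779 = 8×3507 + 1723
3507 = 2×1723 + 61
1723 = 28×61 + 15
61 = 4×15 + 1
15 = 15×1 + 0
Back-substitute:
1 = 61 − 4·15
1 = −4·1723 + 113·61
1 = 113·3507 − 230·1723
1 = −230·29779 + 1953·3507
So 3507⁻¹ ≡ 1953 (mod 29779).
Then x ≡ 1953·12662 ≡ 12316 (mod 29779); the smallest non-negative solution is x = 12316.

12316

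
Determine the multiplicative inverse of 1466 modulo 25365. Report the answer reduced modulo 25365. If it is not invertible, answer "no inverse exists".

Run Euclid on (25365, 1466):
25365 = 17·1466 + 443
1466 = 3·443 + 137
443 = 3·137 + 32
137 = 4·32 + 9
32 = 3·9 + 5
9 = 1·5 + 4
5 = 1·4 + 1
4 = 4·1 + 0
The gcd is 1. Working backward:
1 = 5 − 4
1 = −9 + 2·5
1 = 2·32 − 7·9
1 = −7·137 + 30·32
1 = 30·443 − 97·137
1 = −97·1466 + 321·443
1 = 321·25365 − 5554·1466
So 1466·(-5554) ≡ 1 (mod 25365), and -5554 ≡ 19811 (mod 25365).

19811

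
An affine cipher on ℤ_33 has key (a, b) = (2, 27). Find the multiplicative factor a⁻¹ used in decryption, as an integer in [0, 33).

17

Extended Euclidean algorithm:
33 = 16·2 + 1
2 = 2·1 + 0
The gcd is 1. Working backward:
1 = 33 − 16·2
Thus 2·(-16) ≡ 1 (mod 33); reducing, -16 mod 33 = 17.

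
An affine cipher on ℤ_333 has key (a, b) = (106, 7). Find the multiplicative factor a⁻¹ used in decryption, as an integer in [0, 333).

22

gcd(333, 106) by repeated division:
333 = 3×106 + 15
106 = 7×15 + 1
15 = 15×1 + 0
gcd = 1, so the inverse exists. Back-substitute:
1 = 106 − 7·15
1 = −7·333 + 22·106
So 106·22 ≡ 1 (mod 333).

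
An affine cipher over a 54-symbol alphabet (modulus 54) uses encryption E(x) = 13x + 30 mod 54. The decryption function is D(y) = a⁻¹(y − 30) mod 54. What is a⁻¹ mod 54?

25

Apply the Euclidean algorithm to 54 and 13:
54 = 4*13 + 2
13 = 6*2 + 1
2 = 2*1 + 0
The gcd is 1. Working backward:
1 = 13 − 6·2
1 = −6·54 + 25·13
So 13·25 ≡ 1 (mod 54).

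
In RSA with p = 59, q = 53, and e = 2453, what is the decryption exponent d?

φ(n) = (p−1)(q−1) = 58·52 = 3016.
Need d with 2453·d ≡ 1 (mod 3016). Apply the extended Euclidean algorithm:
3016 = 1·2453 + 563
2453 = 4·563 + 201
563 = 2·201 + 161
201 = 1·161 + 40
161 = 4·40 + 1
40 = 40·1 + 0
Back-substitute:
1 = 161 − 4·40
1 = −4·201 + 5·161
1 = 5·563 − 14·201
1 = −14·2453 + 61·563
1 = 61·3016 − 75·2453
So 2453·(-75) ≡ 1 (mod 3016), hence d ≡ -75 ≡ 2941 (mod 3016).

2941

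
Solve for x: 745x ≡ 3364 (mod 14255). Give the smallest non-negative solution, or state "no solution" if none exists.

gcd(745, 14255):
14255 = 19×745 + 100
745 = 7×100 + 45
100 = 2×45 + 10
45 = 4×10 + 5
10 = 2×5 + 0
gcd = 5, but 5 ∤ 3364, so the congruence has no solution.

no solution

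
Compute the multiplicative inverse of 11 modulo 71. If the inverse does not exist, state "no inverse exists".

13

Apply the Euclidean algorithm to 71 and 11:
71 = 6×11 + 5
11 = 2×5 + 1
5 = 5×1 + 0
The gcd is 1. Working backward:
1 = 11 − 2·5
1 = −2·71 + 13·11
So 11·13 ≡ 1 (mod 71).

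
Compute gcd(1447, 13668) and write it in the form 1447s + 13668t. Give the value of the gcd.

Apply Euclid's algorithm to 13668 and 1447:
13668 = 9·1447 + 645
1447 = 2·645 + 157
645 = 4·157 + 17
157 = 9·17 + 4
17 = 4·4 + 1
4 = 4·1 + 0
gcd(1447, 13668) = 1.
Back-substituting:
1 = 17 − 4·4
1 = −4·157 + 37·17
1 = 37·645 − 152·157
1 = −152·1447 + 341·645
1 = 341·13668 − 3221·1447
So 1 = (341)·13668 + (-3221)·1447.

1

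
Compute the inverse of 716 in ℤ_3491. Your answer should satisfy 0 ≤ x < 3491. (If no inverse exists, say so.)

Extended Euclidean algorithm:
3491 = 4·716 + 627
716 = 1·627 + 89
627 = 7·89 + 4
89 = 22·4 + 1
4 = 4·1 + 0
Since gcd(716, 3491) = 1, back-substitute to write 1 as a combination:
1 = 89 − 22·4
1 = −22·627 + 155·89
1 = 155·716 − 177·627
1 = −177·3491 + 863·716
So 716·863 ≡ 1 (mod 3491).

863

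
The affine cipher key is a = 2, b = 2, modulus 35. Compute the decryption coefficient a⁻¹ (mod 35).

18

Apply the Euclidean algorithm to 35 and 2:
35 = 17*2 + 1
2 = 2*1 + 0
The gcd is 1. Working backward:
1 = 35 − 17·2
Thus 2·(-17) ≡ 1 (mod 35); reducing, -17 mod 35 = 18.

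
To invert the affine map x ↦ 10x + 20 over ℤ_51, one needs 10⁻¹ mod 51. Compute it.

Apply the Euclidean algorithm to 51 and 10:
51 = 5×10 + 1
10 = 10×1 + 0
The gcd is 1. Working backward:
1 = 51 − 5·10
So 10·(-5) ≡ 1 (mod 51), and -5 ≡ 46 (mod 51).

46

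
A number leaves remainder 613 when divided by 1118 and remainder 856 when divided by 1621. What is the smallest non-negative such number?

Write x = 613 + 1118·k. Then 1118·k ≡ 856 − 613 ≡ 243 (mod 1621).
Need 1118⁻¹ mod 1621. Extended Euclid on (1621, 1118):
1621 = 1·1118 + 503
1118 = 2·503 + 112
503 = 4·112 + 55
112 = 2·55 + 2
55 = 27·2 + 1
2 = 2·1 + 0
Back-substitute:
1 = 55 − 27·2
1 = −27·112 + 55·55
1 = 55·503 − 247·112
1 = −247·1118 + 549·503
1 = 549·1621 − 796·1118
1118⁻¹ ≡ 825 (mod 1621), so k ≡ 825·243 ≡ 1092 (mod 1621).
x = 613 + 1118·1092 = 1221469.

1221469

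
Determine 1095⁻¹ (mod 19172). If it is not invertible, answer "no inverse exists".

Run Euclid on (19172, 1095):
19172 = 17·1095 + 557
1095 = 1·557 + 538
557 = 1·538 + 19
538 = 28·19 + 6
19 = 3·6 + 1
6 = 6·1 + 0
Since gcd(1095, 19172) = 1, back-substitute to write 1 as a combination:
1 = 19 − 3·6
1 = −3·538 + 85·19
1 = 85·557 − 88·538
1 = −88·1095 + 173·557
1 = 173·19172 − 3029·1095
Hence 1095⁻¹ ≡ -3029 ≡ 16143 (mod 19172).

16143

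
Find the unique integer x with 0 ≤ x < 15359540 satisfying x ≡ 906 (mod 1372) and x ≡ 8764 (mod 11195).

14405534

Write x = 906 + 1372·k. Then 1372·k ≡ 8764 − 906 ≡ 7858 (mod 11195).
Need 1372⁻¹ mod 11195. Extended Euclid on (11195, 1372):
11195 = 8*1372 + 219
1372 = 6*219 + 58
219 = 3*58 + 45
58 = 1*45 + 13
45 = 3*13 + 6
13 = 2*6 + 1
6 = 6*1 + 0
Back-substitute:
1 = 13 − 2·6
1 = −2·45 + 7·13
1 = 7·58 − 9·45
1 = −9·219 + 34·58
1 = 34·1372 − 213·219
1 = −213·11195 + 1738·1372
1372⁻¹ ≡ 1738 (mod 11195), so k ≡ 1738·7858 ≡ 10499 (mod 11195).
x = 906 + 1372·10499 = 14405534.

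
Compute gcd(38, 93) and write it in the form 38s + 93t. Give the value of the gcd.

Apply Euclid's algorithm to 93 and 38:
93 = 2*38 + 17
38 = 2*17 + 4
17 = 4*4 + 1
4 = 4*1 + 0
gcd(38, 93) = 1.
Back-substituting:
1 = 17 − 4·4
1 = −4·38 + 9·17
1 = 9·93 − 22·38
So 1 = (9)·93 + (-22)·38.

1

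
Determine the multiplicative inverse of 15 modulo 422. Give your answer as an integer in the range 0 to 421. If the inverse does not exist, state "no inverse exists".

Apply the Euclidean algorithm to 422 and 15:
422 = 28·15 + 2
15 = 7·2 + 1
2 = 2·1 + 0
The gcd is 1. Working backward:
1 = 15 − 7·2
1 = −7·422 + 197·15
So 15·197 ≡ 1 (mod 422).

197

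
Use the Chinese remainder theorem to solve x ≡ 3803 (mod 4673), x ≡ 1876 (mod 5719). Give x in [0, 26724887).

Write x = 3803 + 4673·k. Then 4673·k ≡ 1876 − 3803 ≡ 3792 (mod 5719).
Need 4673⁻¹ mod 5719. Extended Euclid on (5719, 4673):
5719 = 1*4673 + 1046
4673 = 4*1046 + 489
1046 = 2*489 + 68
489 = 7*68 + 13
68 = 5*13 + 3
13 = 4*3 + 1
3 = 3*1 + 0
Back-substitute:
1 = 13 − 4·3
1 = −4·68 + 21·13
1 = 21·489 − 151·68
1 = −151·1046 + 323·489
1 = 323·4673 − 1443·1046
1 = −1443·5719 + 1766·4673
4673⁻¹ ≡ 1766 (mod 5719), so k ≡ 1766·3792 ≡ 5442 (mod 5719).
x = 3803 + 4673·5442 = 25434269.

25434269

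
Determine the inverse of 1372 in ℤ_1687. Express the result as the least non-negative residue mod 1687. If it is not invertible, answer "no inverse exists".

no inverse exists

Compute gcd(1372, 1687):
1687 = 1×1372 + 315
1372 = 4×315 + 112
315 = 2×112 + 91
112 = 1×91 + 21
91 = 4×21 + 7
21 = 3×7 + 0
gcd(1372, 1687) = 7 ≠ 1, so 1372 has no multiplicative inverse modulo 1687.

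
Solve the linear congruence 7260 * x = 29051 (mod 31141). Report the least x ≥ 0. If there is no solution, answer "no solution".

First find gcd(7260, 31141):
31141 = 4×7260 + 2101
7260 = 3×2101 + 957
2101 = 2×957 + 187
957 = 5×187 + 22
187 = 8×22 + 11
22 = 2×11 + 0
gcd = 11 and 11 | 29051, so solutions exist. Divide through by 11: 660x ≡ 2641 (mod 2831).
Now find 660⁻¹ mod 2831:
2831 = 4·660 + 191
660 = 3·191 + 87
191 = 2·87 + 17
87 = 5·17 + 2
17 = 8·2 + 1
2 = 2·1 + 0
Back-substitute:
1 = 17 − 8·2
1 = −8·87 + 41·17
1 = 41·191 − 90·87
1 = −90·660 + 311·191
1 = 311·2831 − 1334·660
So 660·(-1334) ≡ 1 (mod 2831), i.e. 660⁻¹ ≡ 1497.
Then x ≡ 1497·2641 ≡ 1501 (mod 2831); the smallest non-negative solution is x = 1501.

1501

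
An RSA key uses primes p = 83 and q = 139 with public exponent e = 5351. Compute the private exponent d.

φ(n) = (p−1)(q−1) = 82·138 = 11316.
Need d with 5351·d ≡ 1 (mod 11316). Apply the extended Euclidean algorithm:
11316 = 2*5351 + 614
5351 = 8*614 + 439
614 = 1*439 + 175
439 = 2*175 + 89
175 = 1*89 + 86
89 = 1*86 + 3
86 = 28*3 + 2
3 = 1*2 + 1
2 = 2*1 + 0
Back-substitute:
1 = 3 − 2
1 = −86 + 29·3
1 = 29·89 − 30·86
1 = −30·175 + 59·89
1 = 59·439 − 148·175
1 = −148·614 + 207·439
1 = 207·5351 − 1804·614
1 = −1804·11316 + 3815·5351
So 5351·3815 ≡ 1 (mod 11316), hence d = 3815.

3815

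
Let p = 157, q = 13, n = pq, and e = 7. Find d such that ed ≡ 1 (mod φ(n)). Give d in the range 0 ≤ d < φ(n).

535

φ(n) = (p−1)(q−1) = 156·12 = 1872.
Need d with 7·d ≡ 1 (mod 1872). Apply the extended Euclidean algorithm:
1872 = 267*7 + 3
7 = 2*3 + 1
3 = 3*1 + 0
Back-substitute:
1 = 7 − 2·3
1 = −2·1872 + 535·7
So 7·535 ≡ 1 (mod 1872), hence d = 535.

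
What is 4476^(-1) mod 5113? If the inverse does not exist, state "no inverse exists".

602

Run Euclid on (5113, 4476):
5113 = 1·4476 + 637
4476 = 7·637 + 17
637 = 37·17 + 8
17 = 2·8 + 1
8 = 8·1 + 0
Since gcd(4476, 5113) = 1, back-substitute to write 1 as a combination:
1 = 17 − 2·8
1 = −2·637 + 75·17
1 = 75·4476 − 527·637
1 = −527·5113 + 602·4476
So 4476·602 ≡ 1 (mod 5113).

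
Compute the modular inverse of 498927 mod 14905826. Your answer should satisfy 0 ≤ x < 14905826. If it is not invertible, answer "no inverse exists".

Compute gcd(498927, 14905826):
14905826 = 29·498927 + 436943
498927 = 1·436943 + 61984
436943 = 7·61984 + 3055
61984 = 20·3055 + 884
3055 = 3·884 + 403
884 = 2·403 + 78
403 = 5·78 + 13
78 = 6·13 + 0
The gcd is 13, not 1, hence no inverse exists.

no inverse exists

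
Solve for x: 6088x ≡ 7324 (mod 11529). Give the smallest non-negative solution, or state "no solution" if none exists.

9841

First find gcd(6088, 11529):
11529 = 1×6088 + 5441
6088 = 1×5441 + 647
5441 = 8×647 + 265
647 = 2×265 + 117
265 = 2×117 + 31
117 = 3×31 + 24
31 = 1×24 + 7
24 = 3×7 + 3
7 = 2×3 + 1
3 = 3×1 + 0
gcd = 1, so a unique solution mod 11529 exists.
Back-substitute for the Bézout coefficients:
1 = 7 − 2·3
1 = −2·24 + 7·7
1 = 7·31 − 9·24
1 = −9·117 + 34·31
1 = 34·265 − 77·117
1 = −77·647 + 188·265
1 = 188·5441 − 1581·647
1 = −1581·6088 + 1769·5441
1 = 1769·11529 − 3350·6088
So 6088·(-3350) ≡ 1 (mod 11529), giving 6088⁻¹ ≡ 8179.
x ≡ 6088⁻¹·7324 ≡ 8179·7324 ≡ 9841 (mod 11529).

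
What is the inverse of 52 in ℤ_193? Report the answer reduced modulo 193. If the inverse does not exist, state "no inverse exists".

Run Euclid on (193, 52):
193 = 3*52 + 37
52 = 1*37 + 15
37 = 2*15 + 7
15 = 2*7 + 1
7 = 7*1 + 0
gcd = 1, so the inverse exists. Back-substitute:
1 = 15 − 2·7
1 = −2·37 + 5·15
1 = 5·52 − 7·37
1 = −7·193 + 26·52
So 52·26 ≡ 1 (mod 193).

26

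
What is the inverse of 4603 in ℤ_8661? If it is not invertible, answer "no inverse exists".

6166

Extended Euclidean algorithm:
8661 = 1*4603 + 4058
4603 = 1*4058 + 545
4058 = 7*545 + 243
545 = 2*243 + 59
243 = 4*59 + 7
59 = 8*7 + 3
7 = 2*3 + 1
3 = 3*1 + 0
gcd = 1, so the inverse exists. Back-substitute:
1 = 7 − 2·3
1 = −2·59 + 17·7
1 = 17·243 − 70·59
1 = −70·545 + 157·243
1 = 157·4058 − 1169·545
1 = −1169·4603 + 1326·4058
1 = 1326·8661 − 2495·4603
So 4603·(-2495) ≡ 1 (mod 8661), and -2495 ≡ 6166 (mod 8661).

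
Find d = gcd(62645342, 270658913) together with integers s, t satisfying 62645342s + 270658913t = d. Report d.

Apply Euclid's algorithm to 270658913 and 62645342:
270658913 = 4×62645342 + 20077545
62645342 = 3×20077545 + 2412707
20077545 = 8×2412707 + 775889
2412707 = 3×775889 + 85040
775889 = 9×85040 + 10529
85040 = 8×10529 + 808
10529 = 13×808 + 25
808 = 32×25 + 8
25 = 3×8 + 1
8 = 8×1 + 0
gcd(62645342, 270658913) = 1.
Back-substituting:
1 = 25 − 3·8
1 = −3·808 + 97·25
1 = 97·10529 − 1264·808
1 = −1264·85040 + 10209·10529
1 = 10209·775889 − 93145·85040
1 = −93145·2412707 + 289644·775889
1 = 289644·20077545 − 2410297·2412707
1 = −2410297·62645342 + 7520535·20077545
1 = 7520535·270658913 − 32492437·62645342
So 1 = (7520535)·270658913 + (-32492437)·62645342.

1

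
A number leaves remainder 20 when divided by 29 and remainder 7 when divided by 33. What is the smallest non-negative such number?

Write x = 20 + 29·k. Then 29·k ≡ 7 − 20 ≡ 20 (mod 33).
Need 29⁻¹ mod 33. Extended Euclid on (33, 29):
33 = 1×29 + 4
29 = 7×4 + 1
4 = 4×1 + 0
Back-substitute:
1 = 29 − 7·4
1 = −7·33 + 8·29
29⁻¹ ≡ 8 (mod 33), so k ≡ 8·20 ≡ 28 (mod 33).
x = 20 + 29·28 = 832.

832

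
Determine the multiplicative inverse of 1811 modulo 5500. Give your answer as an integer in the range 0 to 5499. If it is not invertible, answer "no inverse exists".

Extended Euclidean algorithm:
5500 = 3·1811 + 67
1811 = 27·67 + 2
67 = 33·2 + 1
2 = 2·1 + 0
Since gcd(1811, 5500) = 1, back-substitute to write 1 as a combination:
1 = 67 − 33·2
1 = −33·1811 + 892·67
1 = 892·5500 − 2709·1811
Thus 1811·(-2709) ≡ 1 (mod 5500); reducing, -2709 mod 5500 = 2791.

2791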